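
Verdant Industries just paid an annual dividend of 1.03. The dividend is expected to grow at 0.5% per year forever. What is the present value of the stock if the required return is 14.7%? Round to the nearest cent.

D₁ = D₀ × (1 + g) = 1.03 × 1.005 = 1.0352
Growing perpetuity: P = D₁ / (r − g) = 1.0352 / (0.147 − 0.005) = 7.29

7.29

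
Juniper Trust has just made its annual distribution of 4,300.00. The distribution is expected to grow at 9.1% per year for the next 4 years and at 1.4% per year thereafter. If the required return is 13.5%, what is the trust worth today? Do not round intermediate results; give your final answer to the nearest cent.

D_1 = 4691.30000
D_2 = 5118.20830
D_3 = 5583.96526
D_4 = 6092.10609
Terminal value at year 4: TV = D_4×(1+g_2)/(r−g_2) = 6177.39558/0.121 = 51052.85602
P_0 = D_1/(1+r)^1 + D_2/(1+r)^2 + D_3/(1+r)^3 + D_4/(1+r)^4 + TV/(1+r)^4
    = 4133.30396 + 3973.07015 + 3819.04805 + 3670.99685 + 30763.56038 = 46359.97940

46359.98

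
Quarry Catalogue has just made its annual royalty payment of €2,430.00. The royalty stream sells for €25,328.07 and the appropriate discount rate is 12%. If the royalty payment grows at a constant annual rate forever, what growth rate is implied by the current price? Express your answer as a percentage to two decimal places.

2.20%

P = D₀(1+g)/(r−g) ⇒ P(r−g) = D₀(1+g) ⇒ g(P+D₀) = P·r − D₀
g = (P·r − D₀)/(P + D₀) = (€25,328.07×0.12 − €2,430.00) / (€25,328.07 + €2,430.00) = 0.021953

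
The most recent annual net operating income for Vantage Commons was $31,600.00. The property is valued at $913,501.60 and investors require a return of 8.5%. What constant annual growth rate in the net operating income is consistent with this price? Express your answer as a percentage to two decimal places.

4.87%

P = D₀(1+g)/(r−g) ⇒ P(r−g) = D₀(1+g) ⇒ g(P+D₀) = P·r − D₀
g = (P·r − D₀)/(P + D₀) = ($913,501.60×0.085 − $31,600.00) / ($913,501.60 + $31,600.00) = 0.048722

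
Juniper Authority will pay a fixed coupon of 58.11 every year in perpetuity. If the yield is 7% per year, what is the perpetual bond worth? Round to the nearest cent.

830.14

Level perpetuity: PV = C / r = 58.11 / 0.07 = 830.14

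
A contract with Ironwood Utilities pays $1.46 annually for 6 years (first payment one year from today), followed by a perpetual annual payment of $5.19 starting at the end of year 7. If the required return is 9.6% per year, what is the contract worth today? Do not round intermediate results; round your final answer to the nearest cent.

$37.63

PV of 6-year annuity: $1.46 × [1 − (1+0.096)^−6] / 0.096 = 6.43392
Perpetuity value at year 6: $5.19 / 0.096 = 54.06250
PV of perpetuity: 54.06250 / (1+0.096)^6 = 31.19125
Total PV = 6.43392 + 31.19125 = 37.62517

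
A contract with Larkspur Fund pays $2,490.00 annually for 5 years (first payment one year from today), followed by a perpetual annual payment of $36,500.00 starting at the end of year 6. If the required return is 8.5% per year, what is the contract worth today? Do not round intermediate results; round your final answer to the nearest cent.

$295390.53

PV of 5-year annuity: $2,490.00 × [1 − (1+0.085)^−5] / 0.085 = 9812.19878
Perpetuity value at year 5: $36,500.00 / 0.085 = 429411.76471
PV of perpetuity: 429411.76471 / (1+0.085)^5 = 285578.32882
Total PV = 9812.19878 + 285578.32882 = 295390.52760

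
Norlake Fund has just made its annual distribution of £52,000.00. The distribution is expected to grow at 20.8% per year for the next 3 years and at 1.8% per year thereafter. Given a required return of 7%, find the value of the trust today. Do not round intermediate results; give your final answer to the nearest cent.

£1664674.43

D_1 = 62816.00000
D_2 = 75881.72800
D_3 = 91665.12742
Terminal value at year 3: TV = D_3×(1+g_2)/(r−g_2) = 93315.09972/0.052 = 1794521.14842
P_0 = D_1/(1+r)^1 + D_2/(1+r)^2 + D_3/(1+r)^3 + TV/(1+r)^3
    = 58706.54206 + 66278.04000 + 74826.04890 + 1464863.80349 = 1664674.43445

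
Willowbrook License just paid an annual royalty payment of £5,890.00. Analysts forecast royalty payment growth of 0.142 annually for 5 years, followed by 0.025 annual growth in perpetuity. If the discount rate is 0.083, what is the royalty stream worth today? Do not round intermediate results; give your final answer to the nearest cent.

D_1 = 6726.38000
D_2 = 7681.52596
D_3 = 8772.30265
D_4 = 10017.96962
D_5 = 11440.52131
Terminal value at year 5: TV = D_5×(1+g_2)/(r−g_2) = 11726.53434/0.058 = 202181.62657
P_0 = D_1/(1+r)^1 + D_2/(1+r)^2 + D_3/(1+r)^3 + D_4/(1+r)^4 + D_5/(1+r)^5 + TV/(1+r)^5
    = 6210.87719 + 6549.23523 + 6906.02644 + 7282.25503 + 7678.97991 + 135706.11043 = 170333.48422

£170333.48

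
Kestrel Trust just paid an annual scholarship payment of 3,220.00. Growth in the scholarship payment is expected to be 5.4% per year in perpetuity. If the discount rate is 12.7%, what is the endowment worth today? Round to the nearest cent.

D₁ = D₀ × (1 + g) = 3,220.00 × 1.054 = 3,393.8800
Growing perpetuity: P = D₁ / (r − g) = 3,393.8800 / (0.127 − 0.054) = 46,491.51

46491.51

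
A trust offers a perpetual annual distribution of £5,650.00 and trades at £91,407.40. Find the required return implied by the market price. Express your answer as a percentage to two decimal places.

P = C/r ⇒ r = C/P = £5,650.00/£91,407.40 = 0.061811

6.18%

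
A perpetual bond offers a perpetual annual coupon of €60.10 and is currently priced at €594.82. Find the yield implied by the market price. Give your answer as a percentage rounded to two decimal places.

P = C/r ⇒ r = C/P = €60.10/€594.82 = 0.101039

10.10%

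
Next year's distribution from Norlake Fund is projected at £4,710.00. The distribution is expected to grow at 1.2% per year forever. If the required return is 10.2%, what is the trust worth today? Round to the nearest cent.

£52333.33

Growing perpetuity: P = D₁ / (r − g) = £4,710.0000 / (0.102 − 0.012) = £52,333.33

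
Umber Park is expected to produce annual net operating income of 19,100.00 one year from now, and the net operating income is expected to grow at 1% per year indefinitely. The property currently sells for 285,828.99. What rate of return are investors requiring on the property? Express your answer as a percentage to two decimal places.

7.68%

P = D₁/(r − g) ⇒ r = D₁/P + g = 19,100.0000/285,828.99 + 0.01 = 0.066823 + 0.01 = 0.076823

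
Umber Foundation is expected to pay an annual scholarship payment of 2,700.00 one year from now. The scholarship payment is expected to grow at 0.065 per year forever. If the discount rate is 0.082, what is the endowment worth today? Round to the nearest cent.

158823.53

Growing perpetuity: P = D₁ / (r − g) = 2,700.0000 / (0.082 − 0.065) = 158,823.53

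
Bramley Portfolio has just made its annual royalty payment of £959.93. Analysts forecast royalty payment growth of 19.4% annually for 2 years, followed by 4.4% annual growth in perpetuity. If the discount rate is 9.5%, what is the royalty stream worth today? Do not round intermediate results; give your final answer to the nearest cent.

£25552.24

D_1 = 1146.15642
D_2 = 1368.51077
Terminal value at year 2: TV = D_2×(1+g_2)/(r−g_2) = 1428.72524/0.051 = 28014.22038
P_0 = D_1/(1+r)^1 + D_2/(1+r)^2 + TV/(1+r)^2
    = 1046.71819 + 1141.35299 + 23364.16703 = 25552.23821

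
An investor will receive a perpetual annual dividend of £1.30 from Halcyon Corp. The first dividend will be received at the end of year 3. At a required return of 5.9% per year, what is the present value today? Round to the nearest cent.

Value at end of year 2: C / r = £1.30 / 0.059 = £22.0339
Discount to today: PV = £22.0339 / (1 + 0.059)^2 = £22.0339 / 1.121481 = £19.65

£19.65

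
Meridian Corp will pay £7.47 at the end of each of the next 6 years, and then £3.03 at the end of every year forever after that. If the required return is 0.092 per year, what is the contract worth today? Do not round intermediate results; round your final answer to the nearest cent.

£52.73

PV of 6-year annuity: £7.47 × [1 − (1+0.092)^−6] / 0.092 = 33.31093
Perpetuity value at year 6: £3.03 / 0.092 = 32.93478
PV of perpetuity: 32.93478 / (1+0.092)^6 = 19.42312
Total PV = 33.31093 + 19.42312 = 52.73405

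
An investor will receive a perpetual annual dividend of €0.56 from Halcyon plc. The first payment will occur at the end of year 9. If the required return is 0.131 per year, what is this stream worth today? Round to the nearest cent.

€1.60

Value at end of year 8: C / r = €0.56 / 0.131 = €4.2748
Discount to today: PV = €4.2748 / (1 + 0.131)^8 = €4.2748 / 2.677323 = €1.60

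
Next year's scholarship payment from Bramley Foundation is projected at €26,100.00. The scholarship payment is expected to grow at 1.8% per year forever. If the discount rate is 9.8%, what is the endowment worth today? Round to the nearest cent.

€326250.00

Growing perpetuity: P = D₁ / (r − g) = €26,100.0000 / (0.098 − 0.018) = €326,250.00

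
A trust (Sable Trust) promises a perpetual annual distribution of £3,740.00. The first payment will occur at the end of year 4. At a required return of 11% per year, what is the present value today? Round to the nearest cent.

£24860.51

Value at end of year 3: C / r = £3,740.00 / 0.11 = £34,000.0000
Discount to today: PV = £34,000.0000 / (1 + 0.11)^3 = £34,000.0000 / 1.367631 = £24,860.51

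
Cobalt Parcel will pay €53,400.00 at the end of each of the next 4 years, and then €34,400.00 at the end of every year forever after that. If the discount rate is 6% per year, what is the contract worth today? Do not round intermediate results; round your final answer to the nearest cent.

€639170.34

PV of 4-year annuity: €53,400.00 × [1 − (1+0.06)^−4] / 0.06 = 185036.63972
Perpetuity value at year 4: €34,400.00 / 0.06 = 573333.33333
PV of perpetuity: 573333.33333 / (1+0.06)^4 = 454133.70026
Total PV = 185036.63972 + 454133.70026 = 639170.33997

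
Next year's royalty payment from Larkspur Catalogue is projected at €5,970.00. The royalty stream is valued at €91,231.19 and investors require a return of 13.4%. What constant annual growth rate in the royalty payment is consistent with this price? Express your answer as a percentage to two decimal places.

6.86%

P = D₁/(r−g) ⇒ g = r − D₁/P = 0.134 − €5,970.00/€91,231.19 = 0.068562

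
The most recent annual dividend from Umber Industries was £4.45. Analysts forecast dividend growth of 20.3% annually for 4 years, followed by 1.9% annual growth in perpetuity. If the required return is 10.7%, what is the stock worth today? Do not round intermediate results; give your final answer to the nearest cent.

D_1 = 5.35335
D_2 = 6.44008
D_3 = 7.74742
D_4 = 9.32014
Terminal value at year 4: TV = D_4×(1+g_2)/(r−g_2) = 9.49722/0.088 = 107.92301
P_0 = D_1/(1+r)^1 + D_2/(1+r)^2 + D_3/(1+r)^3 + D_4/(1+r)^4 + TV/(1+r)^4
    = 4.83591 + 5.25528 + 5.71102 + 6.20629 + 71.86601 = 93.87452

£93.87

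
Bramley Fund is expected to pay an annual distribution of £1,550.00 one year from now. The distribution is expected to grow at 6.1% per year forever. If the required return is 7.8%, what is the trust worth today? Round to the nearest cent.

Growing perpetuity: P = D₁ / (r − g) = £1,550.0000 / (0.078 − 0.061) = £91,176.47

£91176.47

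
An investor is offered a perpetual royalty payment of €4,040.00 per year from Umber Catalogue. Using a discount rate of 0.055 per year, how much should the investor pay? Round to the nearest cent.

Level perpetuity: PV = C / r = €4,040.00 / 0.055 = €73,454.55

€73454.55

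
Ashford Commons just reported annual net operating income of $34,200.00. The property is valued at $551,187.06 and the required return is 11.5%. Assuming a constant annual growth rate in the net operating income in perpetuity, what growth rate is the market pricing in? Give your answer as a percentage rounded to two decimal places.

P = D₀(1+g)/(r−g) ⇒ P(r−g) = D₀(1+g) ⇒ g(P+D₀) = P·r − D₀
g = (P·r − D₀)/(P + D₀) = ($551,187.06×0.115 − $34,200.00) / ($551,187.06 + $34,200.00) = 0.049858

4.99%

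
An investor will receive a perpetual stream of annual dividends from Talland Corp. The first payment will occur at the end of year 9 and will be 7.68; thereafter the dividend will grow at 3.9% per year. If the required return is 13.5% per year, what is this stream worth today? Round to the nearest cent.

Value at end of year 8: C₁ / (r − g) = 7.68 / (0.135 − 0.039) = 80.0000
Discount to today: PV = 80.0000 / (1 + 0.135)^8 = 80.0000 / 2.754019 = 29.05

29.05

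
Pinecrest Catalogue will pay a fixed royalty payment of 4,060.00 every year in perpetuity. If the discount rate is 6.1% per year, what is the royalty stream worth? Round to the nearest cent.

Level perpetuity: PV = C / r = 4,060.00 / 0.061 = 66,557.38

66557.38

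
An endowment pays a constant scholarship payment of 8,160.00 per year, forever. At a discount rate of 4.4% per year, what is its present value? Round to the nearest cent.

Level perpetuity: PV = C / r = 8,160.00 / 0.044 = 185,454.55

185454.55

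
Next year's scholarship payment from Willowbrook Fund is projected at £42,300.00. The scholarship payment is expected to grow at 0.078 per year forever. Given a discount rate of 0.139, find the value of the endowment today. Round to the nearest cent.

£693442.62

Growing perpetuity: P = D₁ / (r − g) = £42,300.0000 / (0.139 − 0.078) = £693,442.62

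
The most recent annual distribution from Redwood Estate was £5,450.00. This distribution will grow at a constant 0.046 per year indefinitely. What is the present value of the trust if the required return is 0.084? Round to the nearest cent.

£150018.42

D₁ = D₀ × (1 + g) = £5,450.00 × 1.046 = £5,700.7000
Growing perpetuity: P = D₁ / (r − g) = £5,700.7000 / (0.084 − 0.046) = £150,018.42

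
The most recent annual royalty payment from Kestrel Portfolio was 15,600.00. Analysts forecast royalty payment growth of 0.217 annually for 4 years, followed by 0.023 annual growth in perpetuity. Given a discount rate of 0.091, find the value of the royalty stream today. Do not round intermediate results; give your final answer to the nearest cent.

D_1 = 18985.20000
D_2 = 23104.98840
D_3 = 28118.77088
D_4 = 34220.54416
Terminal value at year 4: TV = D_4×(1+g_2)/(r−g_2) = 35007.61668/0.068 = 514817.89236
P_0 = D_1/(1+r)^1 + D_2/(1+r)^2 + D_3/(1+r)^3 + D_4/(1+r)^4 + TV/(1+r)^4
    = 17401.64986 + 19411.37294 + 21653.19970 + 24153.93587 + 363374.65289 = 445994.81127

445994.81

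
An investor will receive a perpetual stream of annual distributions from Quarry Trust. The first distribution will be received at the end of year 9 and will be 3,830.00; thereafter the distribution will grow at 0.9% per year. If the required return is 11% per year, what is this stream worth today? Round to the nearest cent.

Value at end of year 8: C₁ / (r − g) = 3,830.00 / (0.11 − 0.009) = 37,920.7921
Discount to today: PV = 37,920.7921 / (1 + 0.11)^8 = 37,920.7921 / 2.304538 = 16,454.84

16454.84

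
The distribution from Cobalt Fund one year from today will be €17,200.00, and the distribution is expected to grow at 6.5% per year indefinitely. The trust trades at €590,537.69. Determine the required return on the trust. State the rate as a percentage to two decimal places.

P = D₁/(r − g) ⇒ r = D₁/P + g = €17,200.0000/€590,537.69 + 0.065 = 0.029126 + 0.065 = 0.094126

9.41%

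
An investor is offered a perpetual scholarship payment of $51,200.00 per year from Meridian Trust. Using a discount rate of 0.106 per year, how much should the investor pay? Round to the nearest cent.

$483018.87

Level perpetuity: PV = C / r = $51,200.00 / 0.106 = $483,018.87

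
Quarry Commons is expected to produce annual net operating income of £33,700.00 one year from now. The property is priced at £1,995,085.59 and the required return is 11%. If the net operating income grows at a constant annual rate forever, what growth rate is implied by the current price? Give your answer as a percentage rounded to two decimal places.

9.31%

P = D₁/(r−g) ⇒ g = r − D₁/P = 0.11 − £33,700.00/£1,995,085.59 = 0.093108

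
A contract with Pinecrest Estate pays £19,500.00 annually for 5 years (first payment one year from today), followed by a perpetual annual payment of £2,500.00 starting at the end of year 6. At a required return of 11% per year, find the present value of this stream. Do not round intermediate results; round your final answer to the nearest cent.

PV of 5-year annuity: £19,500.00 × [1 − (1+0.11)^−5] / 0.11 = 72069.99184
Perpetuity value at year 5: £2,500.00 / 0.11 = 22727.27273
PV of perpetuity: 22727.27273 / (1+0.11)^5 = 13487.53018
Total PV = 72069.99184 + 13487.53018 = 85557.52203

£85557.52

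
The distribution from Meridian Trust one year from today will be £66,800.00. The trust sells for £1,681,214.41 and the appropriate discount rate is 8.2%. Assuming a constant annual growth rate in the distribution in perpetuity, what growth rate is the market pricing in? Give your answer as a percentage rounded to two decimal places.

P = D₁/(r−g) ⇒ g = r − D₁/P = 0.082 − £66,800.00/£1,681,214.41 = 0.042267

4.23%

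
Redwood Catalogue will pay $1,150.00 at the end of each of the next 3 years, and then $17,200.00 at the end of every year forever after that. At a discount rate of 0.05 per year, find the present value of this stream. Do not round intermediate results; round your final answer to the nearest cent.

$300291.87

PV of 3-year annuity: $1,150.00 × [1 − (1+0.05)^−3] / 0.05 = 3131.73523
Perpetuity value at year 3: $17,200.00 / 0.05 = 344000.00000
PV of perpetuity: 344000.00000 / (1+0.05)^3 = 297160.13389
Total PV = 3131.73523 + 297160.13389 = 300291.86913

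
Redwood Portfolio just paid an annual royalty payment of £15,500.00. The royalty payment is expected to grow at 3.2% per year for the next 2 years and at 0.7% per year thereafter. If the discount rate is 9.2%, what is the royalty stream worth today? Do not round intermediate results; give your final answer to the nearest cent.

£192496.57

D_1 = 15996.00000
D_2 = 16507.87200
Terminal value at year 2: TV = D_2×(1+g_2)/(r−g_2) = 16623.42710/0.085 = 195569.73064
P_0 = D_1/(1+r)^1 + D_2/(1+r)^2 + TV/(1+r)^2
    = 14648.35165 + 13843.49716 + 164004.72520 = 192496.57401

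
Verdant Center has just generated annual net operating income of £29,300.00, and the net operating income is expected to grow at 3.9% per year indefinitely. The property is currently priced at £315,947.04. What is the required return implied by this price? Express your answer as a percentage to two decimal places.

D₁ = £29,300.00 × 1.039 = £30,442.7000
P = D₁/(r − g) ⇒ r = D₁/P + g = £30,442.7000/£315,947.04 + 0.039 = 0.096354 + 0.039 = 0.135354

13.54%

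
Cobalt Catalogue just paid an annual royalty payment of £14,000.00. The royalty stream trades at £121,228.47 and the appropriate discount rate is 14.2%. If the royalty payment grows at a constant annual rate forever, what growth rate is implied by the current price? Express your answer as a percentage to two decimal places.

2.38%

P = D₀(1+g)/(r−g) ⇒ P(r−g) = D₀(1+g) ⇒ g(P+D₀) = P·r − D₀
g = (P·r − D₀)/(P + D₀) = (£121,228.47×0.142 − £14,000.00) / (£121,228.47 + £14,000.00) = 0.023770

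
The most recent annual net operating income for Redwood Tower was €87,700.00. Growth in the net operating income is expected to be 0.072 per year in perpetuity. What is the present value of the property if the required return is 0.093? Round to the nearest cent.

€4476876.19

D₁ = D₀ × (1 + g) = €87,700.00 × 1.072 = €94,014.4000
Growing perpetuity: P = D₁ / (r − g) = €94,014.4000 / (0.093 − 0.072) = €4,476,876.19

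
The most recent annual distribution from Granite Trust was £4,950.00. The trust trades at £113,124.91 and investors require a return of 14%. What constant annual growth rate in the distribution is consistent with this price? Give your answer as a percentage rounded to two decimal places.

P = D₀(1+g)/(r−g) ⇒ P(r−g) = D₀(1+g) ⇒ g(P+D₀) = P·r − D₀
g = (P·r − D₀)/(P + D₀) = (£113,124.91×0.14 − £4,950.00) / (£113,124.91 + £4,950.00) = 0.092208

9.22%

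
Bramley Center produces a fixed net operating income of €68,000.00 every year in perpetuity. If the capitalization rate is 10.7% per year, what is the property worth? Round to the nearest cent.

Level perpetuity: PV = C / r = €68,000.00 / 0.107 = €635,514.02

€635514.02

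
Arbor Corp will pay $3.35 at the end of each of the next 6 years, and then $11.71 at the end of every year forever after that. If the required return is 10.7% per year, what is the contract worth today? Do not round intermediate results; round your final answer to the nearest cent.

PV of 6-year annuity: $3.35 × [1 − (1+0.107)^−6] / 0.107 = 14.29563
Perpetuity value at year 6: $11.71 / 0.107 = 109.43925
PV of perpetuity: 109.43925 / (1+0.107)^6 = 59.46856
Total PV = 14.29563 + 59.46856 = 73.76419

$73.76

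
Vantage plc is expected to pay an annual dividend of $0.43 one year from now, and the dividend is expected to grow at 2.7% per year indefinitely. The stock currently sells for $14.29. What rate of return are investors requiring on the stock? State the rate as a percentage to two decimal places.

5.71%

P = D₁/(r − g) ⇒ r = D₁/P + g = $0.4300/$14.29 + 0.027 = 0.030091 + 0.027 = 0.057091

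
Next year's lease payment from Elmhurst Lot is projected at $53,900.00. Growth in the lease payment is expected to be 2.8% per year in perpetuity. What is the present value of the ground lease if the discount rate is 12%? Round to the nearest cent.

$585869.57

Growing perpetuity: P = D₁ / (r − g) = $53,900.0000 / (0.12 − 0.028) = $585,869.57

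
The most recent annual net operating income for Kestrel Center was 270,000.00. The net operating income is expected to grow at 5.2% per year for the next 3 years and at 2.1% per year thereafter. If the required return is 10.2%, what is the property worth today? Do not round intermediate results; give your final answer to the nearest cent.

D_1 = 284040.00000
D_2 = 298810.08000
D_3 = 314348.20416
Terminal value at year 3: TV = D_3×(1+g_2)/(r−g_2) = 320949.51645/0.081 = 3962339.70923
P_0 = D_1/(1+r)^1 + D_2/(1+r)^2 + D_3/(1+r)^3 + TV/(1+r)^3
    = 257749.54628 + 246054.92077 + 234890.90440 + 2960785.35051 = 3699480.72196

3699480.72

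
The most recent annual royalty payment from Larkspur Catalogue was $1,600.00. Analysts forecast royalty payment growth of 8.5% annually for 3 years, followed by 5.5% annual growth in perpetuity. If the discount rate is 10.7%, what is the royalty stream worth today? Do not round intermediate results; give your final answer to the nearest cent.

$35176.10

D_1 = 1736.00000
D_2 = 1883.56000
D_3 = 2043.66260
Terminal value at year 3: TV = D_3×(1+g_2)/(r−g_2) = 2156.06404/0.052 = 41462.77006
P_0 = D_1/(1+r)^1 + D_2/(1+r)^2 + D_3/(1+r)^3 + TV/(1+r)^3
    = 1568.20235 + 1537.03663 + 1506.49028 + 30564.37015 = 35176.09941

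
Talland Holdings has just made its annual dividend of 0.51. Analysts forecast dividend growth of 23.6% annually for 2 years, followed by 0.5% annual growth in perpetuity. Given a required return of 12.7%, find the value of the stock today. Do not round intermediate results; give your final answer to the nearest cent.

6.23

D_1 = 0.63036
D_2 = 0.77912
Terminal value at year 2: TV = D_2×(1+g_2)/(r−g_2) = 0.78302/0.122 = 6.41820
P_0 = D_1/(1+r)^1 + D_2/(1+r)^2 + TV/(1+r)^2
    = 0.55933 + 0.61342 + 5.05319 = 6.22594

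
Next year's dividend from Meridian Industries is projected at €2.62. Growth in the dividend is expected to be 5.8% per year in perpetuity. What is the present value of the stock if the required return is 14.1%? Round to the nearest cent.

€31.57

Growing perpetuity: P = D₁ / (r − g) = €2.6200 / (0.141 − 0.058) = €31.57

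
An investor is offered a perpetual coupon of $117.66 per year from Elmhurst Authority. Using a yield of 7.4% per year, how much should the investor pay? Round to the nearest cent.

$1590.00

Level perpetuity: PV = C / r = $117.66 / 0.074 = $1,590.00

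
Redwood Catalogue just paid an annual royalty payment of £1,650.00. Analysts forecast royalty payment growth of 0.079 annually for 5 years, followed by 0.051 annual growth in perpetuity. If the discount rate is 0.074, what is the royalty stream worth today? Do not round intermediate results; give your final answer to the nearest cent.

£85535.26

D_1 = 1780.35000
D_2 = 1920.99765
D_3 = 2072.75646
D_4 = 2236.50423
D_5 = 2413.18806
Terminal value at year 5: TV = D_5×(1+g_2)/(r−g_2) = 2536.26065/0.023 = 110272.20217
P_0 = D_1/(1+r)^1 + D_2/(1+r)^2 + D_3/(1+r)^3 + D_4/(1+r)^4 + D_5/(1+r)^5 + TV/(1+r)^5
    = 1657.68156 + 1665.39889 + 1673.15214 + 1680.94149 + 1688.76710 + 77169.31422 = 85535.25541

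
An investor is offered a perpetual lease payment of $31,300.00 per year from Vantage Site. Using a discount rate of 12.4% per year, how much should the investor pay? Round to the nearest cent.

$252419.35

Level perpetuity: PV = C / r = $31,300.00 / 0.124 = $252,419.35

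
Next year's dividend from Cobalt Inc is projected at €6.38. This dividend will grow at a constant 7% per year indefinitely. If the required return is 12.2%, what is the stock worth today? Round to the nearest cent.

€122.69

Growing perpetuity: P = D₁ / (r − g) = €6.3800 / (0.122 − 0.07) = €122.69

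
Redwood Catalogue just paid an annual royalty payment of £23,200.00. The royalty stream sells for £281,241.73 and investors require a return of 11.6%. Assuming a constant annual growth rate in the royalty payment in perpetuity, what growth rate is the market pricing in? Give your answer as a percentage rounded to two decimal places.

P = D₀(1+g)/(r−g) ⇒ P(r−g) = D₀(1+g) ⇒ g(P+D₀) = P·r − D₀
g = (P·r − D₀)/(P + D₀) = (£281,241.73×0.116 − £23,200.00) / (£281,241.73 + £23,200.00) = 0.030955

3.10%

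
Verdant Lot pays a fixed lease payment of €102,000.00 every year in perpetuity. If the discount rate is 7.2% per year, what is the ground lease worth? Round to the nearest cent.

Level perpetuity: PV = C / r = €102,000.00 / 0.072 = €1,416,666.67

€1416666.67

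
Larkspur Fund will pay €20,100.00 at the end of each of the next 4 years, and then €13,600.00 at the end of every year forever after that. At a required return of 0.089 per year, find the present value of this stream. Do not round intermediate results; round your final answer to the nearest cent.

€173913.47

PV of 4-year annuity: €20,100.00 × [1 − (1+0.089)^−4] / 0.089 = 65261.55847
Perpetuity value at year 4: €13,600.00 / 0.089 = 152808.98876
PV of perpetuity: 152808.98876 / (1+0.089)^4 = 108651.91437
Total PV = 65261.55847 + 108651.91437 = 173913.47285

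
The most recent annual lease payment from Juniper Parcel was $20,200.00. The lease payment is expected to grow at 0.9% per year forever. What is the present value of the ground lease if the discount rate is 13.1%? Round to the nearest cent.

$167063.93

D₁ = D₀ × (1 + g) = $20,200.00 × 1.009 = $20,381.8000
Growing perpetuity: P = D₁ / (r − g) = $20,381.8000 / (0.131 − 0.009) = $167,063.93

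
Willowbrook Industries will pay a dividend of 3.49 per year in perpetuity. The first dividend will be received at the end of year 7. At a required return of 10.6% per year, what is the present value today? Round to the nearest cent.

Value at end of year 6: C / r = 3.49 / 0.106 = 32.9245
Discount to today: PV = 32.9245 / (1 + 0.106)^6 = 32.9245 / 1.830336 = 17.99

17.99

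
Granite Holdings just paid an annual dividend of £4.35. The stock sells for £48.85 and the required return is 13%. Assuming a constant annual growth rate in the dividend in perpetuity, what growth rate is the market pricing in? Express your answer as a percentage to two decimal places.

P = D₀(1+g)/(r−g) ⇒ P(r−g) = D₀(1+g) ⇒ g(P+D₀) = P·r − D₀
g = (P·r − D₀)/(P + D₀) = (£48.85×0.13 − £4.35) / (£48.85 + £4.35) = 0.037603

3.76%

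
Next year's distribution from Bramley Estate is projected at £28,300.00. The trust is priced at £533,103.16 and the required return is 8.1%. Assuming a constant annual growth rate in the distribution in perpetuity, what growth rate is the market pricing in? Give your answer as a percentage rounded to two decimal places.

2.79%

P = D₁/(r−g) ⇒ g = r − D₁/P = 0.081 − £28,300.00/£533,103.16 = 0.027915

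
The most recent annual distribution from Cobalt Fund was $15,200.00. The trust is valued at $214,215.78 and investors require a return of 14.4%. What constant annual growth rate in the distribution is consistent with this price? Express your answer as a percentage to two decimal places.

P = D₀(1+g)/(r−g) ⇒ P(r−g) = D₀(1+g) ⇒ g(P+D₀) = P·r − D₀
g = (P·r − D₀)/(P + D₀) = ($214,215.78×0.144 − $15,200.00) / ($214,215.78 + $15,200.00) = 0.068204

6.82%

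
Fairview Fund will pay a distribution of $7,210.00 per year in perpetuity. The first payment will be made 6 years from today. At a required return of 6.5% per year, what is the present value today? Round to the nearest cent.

$80960.63

Value at end of year 5: C / r = $7,210.00 / 0.065 = $110,923.0769
Discount to today: PV = $110,923.0769 / (1 + 0.065)^5 = $110,923.0769 / 1.370087 = $80,960.63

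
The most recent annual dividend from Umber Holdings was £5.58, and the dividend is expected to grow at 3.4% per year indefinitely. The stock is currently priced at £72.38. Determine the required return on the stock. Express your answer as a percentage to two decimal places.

D₁ = £5.58 × 1.034 = £5.7697
P = D₁/(r − g) ⇒ r = D₁/P + g = £5.7697/£72.38 + 0.034 = 0.079714 + 0.034 = 0.113714

11.37%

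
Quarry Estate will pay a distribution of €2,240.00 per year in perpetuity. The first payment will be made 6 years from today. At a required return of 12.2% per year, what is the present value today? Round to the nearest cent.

Value at end of year 5: C / r = €2,240.00 / 0.122 = €18,360.6557
Discount to today: PV = €18,360.6557 / (1 + 0.122)^5 = €18,360.6557 / 1.778133 = €10,325.80

€10325.80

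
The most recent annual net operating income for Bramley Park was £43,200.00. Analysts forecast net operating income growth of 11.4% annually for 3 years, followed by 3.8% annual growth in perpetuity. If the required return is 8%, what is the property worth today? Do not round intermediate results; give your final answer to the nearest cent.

£1309631.76

D_1 = 48124.80000
D_2 = 53611.02720
D_3 = 59722.68430
Terminal value at year 3: TV = D_3×(1+g_2)/(r−g_2) = 61992.14630/0.042 = 1476003.48343
P_0 = D_1/(1+r)^1 + D_2/(1+r)^2 + D_3/(1+r)^3 + TV/(1+r)^3
    = 44560.00000 + 45962.81481 + 47409.79232 + 1171699.15301 = 1309631.76014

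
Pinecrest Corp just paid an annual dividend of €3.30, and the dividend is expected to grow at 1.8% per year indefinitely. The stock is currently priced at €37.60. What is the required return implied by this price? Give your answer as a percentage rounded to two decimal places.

D₁ = €3.30 × 1.018 = €3.3594
P = D₁/(r − g) ⇒ r = D₁/P + g = €3.3594/€37.60 + 0.018 = 0.089346 + 0.018 = 0.107346

10.73%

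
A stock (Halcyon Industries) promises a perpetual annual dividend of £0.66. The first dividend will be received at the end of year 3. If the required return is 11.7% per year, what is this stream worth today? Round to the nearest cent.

Value at end of year 2: C / r = £0.66 / 0.117 = £5.6410
Discount to today: PV = £5.6410 / (1 + 0.117)^2 = £5.6410 / 1.247689 = £4.52

£4.52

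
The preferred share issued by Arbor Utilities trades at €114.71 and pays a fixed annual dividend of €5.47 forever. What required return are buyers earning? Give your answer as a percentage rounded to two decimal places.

P = C/r ⇒ r = C/P = €5.47/€114.71 = 0.047685

4.77%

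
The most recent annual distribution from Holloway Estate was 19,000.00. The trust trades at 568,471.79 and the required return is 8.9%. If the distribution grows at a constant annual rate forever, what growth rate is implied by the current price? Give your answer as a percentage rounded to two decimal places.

5.38%

P = D₀(1+g)/(r−g) ⇒ P(r−g) = D₀(1+g) ⇒ g(P+D₀) = P·r − D₀
g = (P·r − D₀)/(P + D₀) = (568,471.79×0.089 − 19,000.00) / (568,471.79 + 19,000.00) = 0.053780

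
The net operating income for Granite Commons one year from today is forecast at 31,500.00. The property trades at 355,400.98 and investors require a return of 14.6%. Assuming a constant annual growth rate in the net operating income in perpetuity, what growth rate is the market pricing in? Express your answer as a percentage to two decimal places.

P = D₁/(r−g) ⇒ g = r − D₁/P = 0.146 − 31,500.00/355,400.98 = 0.057368

5.74%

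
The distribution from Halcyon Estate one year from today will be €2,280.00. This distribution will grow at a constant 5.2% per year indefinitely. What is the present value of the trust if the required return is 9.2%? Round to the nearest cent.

Growing perpetuity: P = D₁ / (r − g) = €2,280.0000 / (0.092 − 0.052) = €57,000.00

€57000.00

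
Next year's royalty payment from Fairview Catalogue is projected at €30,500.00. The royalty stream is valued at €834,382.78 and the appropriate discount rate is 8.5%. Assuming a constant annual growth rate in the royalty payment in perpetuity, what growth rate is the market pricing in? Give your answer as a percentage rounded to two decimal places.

P = D₁/(r−g) ⇒ g = r − D₁/P = 0.085 − €30,500.00/€834,382.78 = 0.048446

4.84%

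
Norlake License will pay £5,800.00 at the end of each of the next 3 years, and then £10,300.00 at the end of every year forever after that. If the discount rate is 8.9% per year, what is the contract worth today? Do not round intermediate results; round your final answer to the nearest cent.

£104319.18

PV of 3-year annuity: £5,800.00 × [1 − (1+0.089)^−3] / 0.089 = 14707.71421
Perpetuity value at year 3: £10,300.00 / 0.089 = 115730.33708
PV of perpetuity: 115730.33708 / (1+0.089)^3 = 89611.46529
Total PV = 14707.71421 + 89611.46529 = 104319.17950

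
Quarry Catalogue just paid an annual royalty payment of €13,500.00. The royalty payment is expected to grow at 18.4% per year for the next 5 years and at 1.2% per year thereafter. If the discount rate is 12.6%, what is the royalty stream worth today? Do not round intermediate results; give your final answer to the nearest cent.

D_1 = 15984.00000
D_2 = 18925.05600
D_3 = 22407.26630
D_4 = 26530.20330
D_5 = 31411.76071
Terminal value at year 5: TV = D_5×(1+g_2)/(r−g_2) = 31788.70184/0.114 = 278848.26176
P_0 = D_1/(1+r)^1 + D_2/(1+r)^2 + D_3/(1+r)^3 + D_4/(1+r)^4 + D_5/(1+r)^5 + TV/(1+r)^5
    = 14195.38188 + 14926.58273 + 15695.44756 + 16503.91643 + 17354.02936 + 154055.06765 = 232730.42560

€232730.43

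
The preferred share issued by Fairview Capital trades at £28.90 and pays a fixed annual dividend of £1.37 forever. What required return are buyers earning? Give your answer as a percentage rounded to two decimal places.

4.74%

P = C/r ⇒ r = C/P = £1.37/£28.90 = 0.047405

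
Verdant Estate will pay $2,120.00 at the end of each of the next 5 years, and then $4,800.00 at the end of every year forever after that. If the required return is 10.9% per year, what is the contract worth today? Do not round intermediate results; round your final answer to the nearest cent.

PV of 5-year annuity: $2,120.00 × [1 − (1+0.109)^−5] / 0.109 = 7855.05177
Perpetuity value at year 5: $4,800.00 / 0.109 = 44036.69725
PV of perpetuity: 44036.69725 / (1+0.109)^5 = 26251.67438
Total PV = 7855.05177 + 26251.67438 = 34106.72615

$34106.73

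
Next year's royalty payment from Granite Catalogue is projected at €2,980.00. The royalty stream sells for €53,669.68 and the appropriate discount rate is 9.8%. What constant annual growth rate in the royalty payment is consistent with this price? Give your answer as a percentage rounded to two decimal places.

4.25%

P = D₁/(r−g) ⇒ g = r − D₁/P = 0.098 − €2,980.00/€53,669.68 = 0.042475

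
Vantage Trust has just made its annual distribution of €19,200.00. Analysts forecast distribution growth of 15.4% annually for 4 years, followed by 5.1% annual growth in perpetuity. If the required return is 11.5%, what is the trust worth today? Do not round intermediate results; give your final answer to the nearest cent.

€445537.38

D_1 = 22156.80000
D_2 = 25568.94720
D_3 = 29506.56507
D_4 = 34050.57609
Terminal value at year 4: TV = D_4×(1+g_2)/(r−g_2) = 35787.15547/0.064 = 559174.30422
P_0 = D_1/(1+r)^1 + D_2/(1+r)^2 + D_3/(1+r)^3 + D_4/(1+r)^4 + TV/(1+r)^4
    = 19871.56951 + 20566.62889 + 21285.99976 + 22030.53249 + 361782.65076 = 445537.38141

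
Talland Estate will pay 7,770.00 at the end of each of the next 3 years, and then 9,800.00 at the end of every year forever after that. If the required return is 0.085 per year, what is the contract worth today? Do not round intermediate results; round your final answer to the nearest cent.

PV of 3-year annuity: 7,770.00 × [1 − (1+0.085)^−3] / 0.085 = 19844.75383
Perpetuity value at year 3: 9,800.00 / 0.085 = 115294.11765
PV of perpetuity: 115294.11765 / (1+0.085)^3 = 90264.69841
Total PV = 19844.75383 + 90264.69841 = 110109.45223

110109.45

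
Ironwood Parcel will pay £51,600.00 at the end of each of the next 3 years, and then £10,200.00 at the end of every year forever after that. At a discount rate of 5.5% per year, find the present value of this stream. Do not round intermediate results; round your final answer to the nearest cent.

PV of 3-year annuity: £51,600.00 × [1 − (1+0.055)^−3] / 0.055 = 139213.36233
Perpetuity value at year 3: £10,200.00 / 0.055 = 185454.54545
PV of perpetuity: 185454.54545 / (1+0.055)^3 = 157935.62499
Total PV = 139213.36233 + 157935.62499 = 297148.98732

£297148.99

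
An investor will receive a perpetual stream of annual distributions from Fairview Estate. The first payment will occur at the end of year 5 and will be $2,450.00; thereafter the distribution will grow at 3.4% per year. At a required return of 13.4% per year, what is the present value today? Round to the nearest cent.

$14815.42

Value at end of year 4: C₁ / (r − g) = $2,450.00 / (0.134 − 0.034) = $24,500.0000
Discount to today: PV = $24,500.0000 / (1 + 0.134)^4 = $24,500.0000 / 1.653683 = $14,815.42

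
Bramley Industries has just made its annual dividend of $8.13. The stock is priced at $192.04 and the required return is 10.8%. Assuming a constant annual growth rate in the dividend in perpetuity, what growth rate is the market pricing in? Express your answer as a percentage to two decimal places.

6.30%

P = D₀(1+g)/(r−g) ⇒ P(r−g) = D₀(1+g) ⇒ g(P+D₀) = P·r − D₀
g = (P·r − D₀)/(P + D₀) = ($192.04×0.108 − $8.13) / ($192.04 + $8.13) = 0.062998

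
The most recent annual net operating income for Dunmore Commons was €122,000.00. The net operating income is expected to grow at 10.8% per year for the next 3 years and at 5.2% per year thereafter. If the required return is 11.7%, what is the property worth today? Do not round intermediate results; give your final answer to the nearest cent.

D_1 = 135176.00000
D_2 = 149775.00800
D_3 = 165950.70886
Terminal value at year 3: TV = D_3×(1+g_2)/(r−g_2) = 174580.14572/0.065 = 2685848.39577
P_0 = D_1/(1+r)^1 + D_2/(1+r)^2 + D_3/(1+r)^3 + TV/(1+r)^3
    = 121017.00985 + 120041.93994 + 119074.72646 + 1927178.64973 = 2287312.32597

€2287312.33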